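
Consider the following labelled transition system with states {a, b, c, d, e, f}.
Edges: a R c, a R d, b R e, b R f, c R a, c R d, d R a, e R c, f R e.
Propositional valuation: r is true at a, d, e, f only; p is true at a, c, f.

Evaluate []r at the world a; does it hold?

No

At a: []r requires r at every successor {c, d}.
  r fails at c, so []r is false at a.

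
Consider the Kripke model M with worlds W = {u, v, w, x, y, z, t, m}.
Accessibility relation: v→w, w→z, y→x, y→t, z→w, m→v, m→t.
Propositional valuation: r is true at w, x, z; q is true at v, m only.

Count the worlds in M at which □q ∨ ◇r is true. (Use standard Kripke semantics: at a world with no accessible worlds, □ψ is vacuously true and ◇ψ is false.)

7

Let φ = □q ∨ ◇r. Evaluate φ at each world:
  u (successors ∅): φ is true.
  v (successors {w}): φ is true.
  w (successors {z}): φ is true.
  x (successors ∅): φ is true.
  y (successors {x, t}): φ is true.
  z (successors {w}): φ is true.
  t (successors ∅): φ is true.
  m (successors {v, t}): φ is false.
For instance, at z:
  At z: □q is false, ◇r is true, so □q ∨ ◇r is true.
    At z: □q requires q at every successor {w}.
      q fails at w, so □q is false at z.
    At z: ◇r requires r at some successor in {w}.
      r holds at w, so ◇r is true at z.
Satisfying worlds: {u, v, w, x, y, z, t}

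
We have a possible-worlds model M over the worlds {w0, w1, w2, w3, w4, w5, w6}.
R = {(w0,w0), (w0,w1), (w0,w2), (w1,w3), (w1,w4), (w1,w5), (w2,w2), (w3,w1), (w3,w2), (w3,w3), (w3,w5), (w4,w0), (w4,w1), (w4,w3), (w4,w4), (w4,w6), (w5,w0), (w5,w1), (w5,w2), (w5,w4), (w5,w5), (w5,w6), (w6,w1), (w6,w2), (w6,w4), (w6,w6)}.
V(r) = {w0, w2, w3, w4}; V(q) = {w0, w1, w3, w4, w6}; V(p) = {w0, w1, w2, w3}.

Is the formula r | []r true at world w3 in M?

At w3: r is true, []r is false, so r | []r is true.
  At w3: []r requires r at every successor {w1, w2, w3, w5}.
    r fails at w1, so []r is false at w3.

Yes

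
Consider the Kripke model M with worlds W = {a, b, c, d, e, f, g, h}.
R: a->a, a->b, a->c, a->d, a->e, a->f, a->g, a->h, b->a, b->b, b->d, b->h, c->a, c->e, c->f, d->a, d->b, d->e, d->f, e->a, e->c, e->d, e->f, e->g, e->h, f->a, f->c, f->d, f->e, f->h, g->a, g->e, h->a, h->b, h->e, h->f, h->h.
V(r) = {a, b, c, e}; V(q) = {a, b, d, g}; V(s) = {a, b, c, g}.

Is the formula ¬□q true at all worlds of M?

Recall that □ψ holds at a world iff ψ holds at every accessible world, and ◇ψ holds iff ψ holds at some accessible world.
Let φ = ¬□q. Evaluate φ at each world:
  a (successors {a, b, c, d, e, f, g, h}): φ is true.
  b (successors {a, b, d, h}): φ is true.
  c (successors {a, e, f}): φ is true.
  d (successors {a, b, e, f}): φ is true.
  e (successors {a, c, d, f, g, h}): φ is true.
  f (successors {a, c, d, e, h}): φ is true.
  g (successors {a, e}): φ is true.
  h (successors {a, b, e, f, h}): φ is true.
For instance, at c:
  At c: □q is false, so ¬□q is true.
    At c: □q requires q at every successor {a, e, f}.
      q fails at e, so □q is false at c.

Yes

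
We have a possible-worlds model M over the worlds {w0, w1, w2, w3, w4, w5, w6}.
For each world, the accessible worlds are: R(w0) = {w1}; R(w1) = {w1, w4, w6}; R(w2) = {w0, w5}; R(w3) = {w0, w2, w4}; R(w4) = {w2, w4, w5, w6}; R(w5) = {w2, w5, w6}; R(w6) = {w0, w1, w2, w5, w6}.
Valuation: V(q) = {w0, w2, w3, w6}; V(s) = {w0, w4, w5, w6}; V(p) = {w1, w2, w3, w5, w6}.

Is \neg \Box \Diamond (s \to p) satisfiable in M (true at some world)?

Let φ = \neg \Box \Diamond (s \to p). Evaluate φ at each world:
  w0 (successors {w1}): φ is false.
  w1 (successors {w1, w4, w6}): φ is false.
  w2 (successors {w0, w5}): φ is false.
  w3 (successors {w0, w2, w4}): φ is false.
  w4 (successors {w2, w4, w5, w6}): φ is false.
  w5 (successors {w2, w5, w6}): φ is false.
  w6 (successors {w0, w1, w2, w5, w6}): φ is false.
For instance, at w3:
  At w3: \Box \Diamond (s \to p) is true, so \neg \Box \Diamond (s \to p) is false.
    At w3: \Box \Diamond (s \to p) requires \Diamond (s \to p) at every successor {w0, w2, w4}.
      At w0: \Diamond (s \to p) is true.
      At w2: \Diamond (s \to p) is true.
      At w4: \Diamond (s \to p) is true.
    So \Box \Diamond (s \to p) is true at w3.

No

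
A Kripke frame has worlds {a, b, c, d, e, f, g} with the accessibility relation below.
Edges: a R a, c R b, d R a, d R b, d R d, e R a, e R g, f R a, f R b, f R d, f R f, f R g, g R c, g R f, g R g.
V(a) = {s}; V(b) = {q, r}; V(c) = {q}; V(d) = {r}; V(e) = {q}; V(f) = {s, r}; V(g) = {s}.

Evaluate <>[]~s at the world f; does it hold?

Yes

At f: <>[]~s requires []~s at some successor in {a, b, d, f, g}.
  []~s holds at b, so <>[]~s is true at f.
    At b: no accessible worlds, so []~s holds vacuously.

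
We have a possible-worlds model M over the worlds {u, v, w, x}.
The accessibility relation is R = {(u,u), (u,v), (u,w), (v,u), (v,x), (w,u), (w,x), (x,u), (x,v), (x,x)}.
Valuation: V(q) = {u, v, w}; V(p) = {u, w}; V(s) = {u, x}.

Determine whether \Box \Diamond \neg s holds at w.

Yes

At w: \Box \Diamond \neg s requires \Diamond \neg s at every successor {u, x}.
    At u: \Diamond \neg s requires \neg s at some successor in {u, v, w}.
      \neg s holds at v, so \Diamond \neg s is true at u.
    At x: \Diamond \neg s requires \neg s at some successor in {u, v, x}.
      \neg s holds at v, so \Diamond \neg s is true at x.
So \Box \Diamond \neg s is true at w.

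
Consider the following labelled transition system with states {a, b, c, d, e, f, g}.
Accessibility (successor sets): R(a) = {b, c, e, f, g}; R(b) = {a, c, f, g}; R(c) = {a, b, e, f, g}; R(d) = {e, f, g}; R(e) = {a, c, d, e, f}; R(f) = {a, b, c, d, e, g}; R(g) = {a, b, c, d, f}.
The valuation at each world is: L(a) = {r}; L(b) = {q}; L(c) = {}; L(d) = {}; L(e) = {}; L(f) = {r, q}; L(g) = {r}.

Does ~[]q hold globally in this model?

Yes

Let φ = ~[]q. Evaluate φ at each world:
  a (successors {b, c, e, f, g}): φ is true.
  b (successors {a, c, f, g}): φ is true.
  c (successors {a, b, e, f, g}): φ is true.
  d (successors {e, f, g}): φ is true.
  e (successors {a, c, d, e, f}): φ is true.
  f (successors {a, b, c, d, e, g}): φ is true.
  g (successors {a, b, c, d, f}): φ is true.
For instance, at f:
  At f: []q is false, so ~[]q is true.
    At f: []q requires q at every successor {a, b, c, d, e, g}.
      q fails at a, so []q is false at f.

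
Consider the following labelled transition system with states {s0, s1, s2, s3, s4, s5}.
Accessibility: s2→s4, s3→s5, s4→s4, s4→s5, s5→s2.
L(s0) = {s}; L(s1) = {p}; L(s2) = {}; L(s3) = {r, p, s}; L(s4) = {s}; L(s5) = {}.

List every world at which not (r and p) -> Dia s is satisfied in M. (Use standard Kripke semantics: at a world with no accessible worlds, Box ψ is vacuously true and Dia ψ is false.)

Let φ = not (r and p) -> Dia s. Evaluate φ at each world:
  s0 (successors ∅): φ is false.
  s1 (successors ∅): φ is false.
  s2 (successors {s4}): φ is true.
  s3 (successors {s5}): φ is true.
  s4 (successors {s4, s5}): φ is true.
  s5 (successors {s2}): φ is false.
For instance, at s5:
  At s5: not (r and p) is true, Dia s is false, so not (r and p) -> Dia s is false.
    At s5: Dia s requires s at some successor in {s2}.
      At s2: s is false.
    So Dia s is false at s5.
Satisfying worlds: {s2, s3, s4}

s2, s3, s4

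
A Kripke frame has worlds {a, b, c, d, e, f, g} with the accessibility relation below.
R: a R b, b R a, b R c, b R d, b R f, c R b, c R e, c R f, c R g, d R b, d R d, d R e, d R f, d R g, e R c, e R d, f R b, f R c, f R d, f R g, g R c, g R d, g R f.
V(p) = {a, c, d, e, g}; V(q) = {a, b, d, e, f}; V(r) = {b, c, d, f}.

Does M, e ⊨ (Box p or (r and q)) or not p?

Yes

Recall that Box ψ holds at a world iff ψ holds at every accessible world, and Dia ψ holds iff ψ holds at some accessible world.
At e: Box p or (r and q) is true, not p is false, so (Box p or (r and q)) or not p is true.
  At e: Box p is true, r and q is false, so Box p or (r and q) is true.
    At e: Box p requires p at every successor {c, d}.
      At c: p is true.
      At d: p is true.
    So Box p is true at e.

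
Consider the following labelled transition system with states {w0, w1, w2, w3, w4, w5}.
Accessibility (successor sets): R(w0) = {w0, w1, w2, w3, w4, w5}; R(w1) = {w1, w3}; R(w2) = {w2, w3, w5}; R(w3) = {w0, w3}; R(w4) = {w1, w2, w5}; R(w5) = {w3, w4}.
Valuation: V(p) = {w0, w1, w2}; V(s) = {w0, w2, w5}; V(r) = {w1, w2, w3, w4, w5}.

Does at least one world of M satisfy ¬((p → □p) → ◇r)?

No

Let φ = ¬((p → □p) → ◇r). Evaluate φ at each world:
  w0 (successors {w0, w1, w2, w3, w4, w5}): φ is false.
  w1 (successors {w1, w3}): φ is false.
  w2 (successors {w2, w3, w5}): φ is false.
  w3 (successors {w0, w3}): φ is false.
  w4 (successors {w1, w2, w5}): φ is false.
  w5 (successors {w3, w4}): φ is false.
For instance, at w4:
  At w4: (p → □p) → ◇r is true, so ¬((p → □p) → ◇r) is false.
    At w4: p → □p is true, ◇r is true, so (p → □p) → ◇r is true.
      At w4: p is false, □p is false, so p → □p is true.
      At w4: ◇r requires r at some successor in {w1, w2, w5}.
        r holds at w1, so ◇r is true at w4.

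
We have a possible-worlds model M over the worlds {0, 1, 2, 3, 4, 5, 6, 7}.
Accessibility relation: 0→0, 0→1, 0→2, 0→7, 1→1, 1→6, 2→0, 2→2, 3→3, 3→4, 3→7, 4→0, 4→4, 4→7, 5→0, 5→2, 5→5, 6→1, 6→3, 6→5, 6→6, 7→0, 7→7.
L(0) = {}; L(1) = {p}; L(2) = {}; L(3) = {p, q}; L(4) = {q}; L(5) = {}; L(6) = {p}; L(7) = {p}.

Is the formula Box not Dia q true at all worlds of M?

Let φ = Box not Dia q. Evaluate φ at each world:
  0 (successors {0, 1, 2, 7}): φ is true.
  1 (successors {1, 6}): φ is false.
  2 (successors {0, 2}): φ is true.
  3 (successors {3, 4, 7}): φ is false.
  4 (successors {0, 4, 7}): φ is false.
  5 (successors {0, 2, 5}): φ is true.
  6 (successors {1, 3, 5, 6}): φ is false.
  7 (successors {0, 7}): φ is true.
Detail at 1 (counterexample):
  At 1: Box not Dia q requires not Dia q at every successor {1, 6}.
    not Dia q fails at 6, so Box not Dia q is false at 1.
      At 6: Dia q is true, so not Dia q is false.

No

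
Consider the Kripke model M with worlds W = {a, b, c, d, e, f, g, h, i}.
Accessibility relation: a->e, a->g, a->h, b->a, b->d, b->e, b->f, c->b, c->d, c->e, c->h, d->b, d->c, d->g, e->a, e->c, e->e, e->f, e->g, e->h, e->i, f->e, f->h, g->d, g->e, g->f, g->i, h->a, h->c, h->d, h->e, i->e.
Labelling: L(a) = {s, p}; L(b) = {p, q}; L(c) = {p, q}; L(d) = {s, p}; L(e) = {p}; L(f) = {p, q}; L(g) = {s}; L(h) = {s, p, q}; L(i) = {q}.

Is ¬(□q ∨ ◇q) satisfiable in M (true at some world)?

Recall that □ψ holds at a world iff ψ holds at every accessible world, and ◇ψ holds iff ψ holds at some accessible world.
Let φ = ¬(□q ∨ ◇q). Evaluate φ at each world:
  a (successors {e, g, h}): φ is false.
  b (successors {a, d, e, f}): φ is false.
  c (successors {b, d, e, h}): φ is false.
  d (successors {b, c, g}): φ is false.
  e (successors {a, c, e, f, g, h, i}): φ is false.
  f (successors {e, h}): φ is false.
  g (successors {d, e, f, i}): φ is false.
  h (successors {a, c, d, e}): φ is false.
  i (successors {e}): φ is true.
Detail at i (witness):
  At i: □q ∨ ◇q is false, so ¬(□q ∨ ◇q) is true.
    At i: □q is false, ◇q is false, so □q ∨ ◇q is false.
      At i: □q requires q at every successor {e}.
        q fails at e, so □q is false at i.
      At i: ◇q requires q at some successor in {e}.
        At e: q is false.
      So ◇q is false at i.

Yes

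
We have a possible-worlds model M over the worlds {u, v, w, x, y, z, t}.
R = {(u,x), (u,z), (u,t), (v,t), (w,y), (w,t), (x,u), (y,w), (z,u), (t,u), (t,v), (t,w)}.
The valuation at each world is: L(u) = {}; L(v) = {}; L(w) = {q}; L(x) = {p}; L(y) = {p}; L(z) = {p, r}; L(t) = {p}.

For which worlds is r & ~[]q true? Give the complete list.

Let φ = r & ~[]q. Evaluate φ at each world:
  u (successors {x, z, t}): φ is false.
  v (successors {t}): φ is false.
  w (successors {y, t}): φ is false.
  x (successors {u}): φ is false.
  y (successors {w}): φ is false.
  z (successors {u}): φ is true.
  t (successors {u, v, w}): φ is false.
For instance, at x:
  At x: r is false, ~[]q is true, so r & ~[]q is false.
    At x: []q is false, so ~[]q is true.
      At x: []q requires q at every successor {u}.
        q fails at u, so []q is false at x.
Satisfying worlds: {z}

z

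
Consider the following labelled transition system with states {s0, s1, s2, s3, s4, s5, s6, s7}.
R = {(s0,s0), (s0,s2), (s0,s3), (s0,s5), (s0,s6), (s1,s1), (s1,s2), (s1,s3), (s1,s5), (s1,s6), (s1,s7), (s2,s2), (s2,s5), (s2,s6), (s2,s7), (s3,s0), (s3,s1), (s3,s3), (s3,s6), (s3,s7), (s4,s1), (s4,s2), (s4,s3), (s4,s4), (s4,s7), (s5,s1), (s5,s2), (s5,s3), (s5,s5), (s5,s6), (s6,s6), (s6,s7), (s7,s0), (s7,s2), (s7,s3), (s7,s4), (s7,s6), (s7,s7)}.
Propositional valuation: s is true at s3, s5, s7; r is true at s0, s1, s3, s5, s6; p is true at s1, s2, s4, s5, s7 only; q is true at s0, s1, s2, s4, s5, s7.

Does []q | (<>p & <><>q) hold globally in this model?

Yes

Let φ = []q | (<>p & <><>q). Evaluate φ at each world:
  s0 (successors {s0, s2, s3, s5, s6}): φ is true.
  s1 (successors {s1, s2, s3, s5, s6, s7}): φ is true.
  s2 (successors {s2, s5, s6, s7}): φ is true.
  s3 (successors {s0, s1, s3, s6, s7}): φ is true.
  s4 (successors {s1, s2, s3, s4, s7}): φ is true.
  s5 (successors {s1, s2, s3, s5, s6}): φ is true.
  s6 (successors {s6, s7}): φ is true.
  s7 (successors {s0, s2, s3, s4, s6, s7}): φ is true.
For instance, at s2:
  At s2: []q is false, <>p & <><>q is true, so []q | (<>p & <><>q) is true.
    At s2: []q requires q at every successor {s2, s5, s6, s7}.
      q fails at s6, so []q is false at s2.
    At s2: <>p is true, <><>q is true, so <>p & <><>q is true.
      At s2: <>p requires p at some successor in {s2, s5, s6, s7}.
        p holds at s2, so <>p is true at s2.
      At s2: <><>q requires <>q at some successor in {s2, s5, s6, s7}.
        <>q holds at s2, so <><>q is true at s2.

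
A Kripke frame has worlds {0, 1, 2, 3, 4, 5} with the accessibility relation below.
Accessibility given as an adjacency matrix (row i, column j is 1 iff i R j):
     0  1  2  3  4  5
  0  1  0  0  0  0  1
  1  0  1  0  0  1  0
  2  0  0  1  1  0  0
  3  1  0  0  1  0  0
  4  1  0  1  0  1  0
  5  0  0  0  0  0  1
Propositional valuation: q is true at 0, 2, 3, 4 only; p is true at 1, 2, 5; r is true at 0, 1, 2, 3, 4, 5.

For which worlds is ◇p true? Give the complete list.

Let φ = ◇p. Evaluate φ at each world:
  0 (successors {0, 5}): φ is true.
  1 (successors {1, 4}): φ is true.
  2 (successors {2, 3}): φ is true.
  3 (successors {0, 3}): φ is false.
  4 (successors {0, 2, 4}): φ is true.
  5 (successors {5}): φ is true.
For instance, at 0:
  At 0: ◇p requires p at some successor in {0, 5}.
    p holds at 5, so ◇p is true at 0.
Satisfying worlds: {0, 1, 2, 4, 5}

0, 1, 2, 4, 5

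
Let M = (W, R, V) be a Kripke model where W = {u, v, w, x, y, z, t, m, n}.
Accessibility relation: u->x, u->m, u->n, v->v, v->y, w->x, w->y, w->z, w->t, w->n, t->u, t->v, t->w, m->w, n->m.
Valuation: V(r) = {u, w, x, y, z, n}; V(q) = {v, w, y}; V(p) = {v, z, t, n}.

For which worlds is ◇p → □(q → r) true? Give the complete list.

Let φ = ◇p → □(q → r). Evaluate φ at each world:
  u (successors {x, m, n}): φ is true.
  v (successors {v, y}): φ is false.
  w (successors {x, y, z, t, n}): φ is true.
  x (successors ∅): φ is true.
  y (successors ∅): φ is true.
  z (successors ∅): φ is true.
  t (successors {u, v, w}): φ is false.
  m (successors {w}): φ is true.
  n (successors {m}): φ is true.
For instance, at w:
  At w: ◇p is true, □(q → r) is true, so ◇p → □(q → r) is true.
    At w: ◇p requires p at some successor in {x, y, z, t, n}.
      p holds at z, so ◇p is true at w.
    At w: □(q → r) requires q → r at every successor {x, y, z, t, n}.
      At x: q → r is true.
      At y: q → r is true.
      At z: q → r is true.
      At t: q → r is true.
      At n: q → r is true.
    So □(q → r) is true at w.
Satisfying worlds: {u, w, x, y, z, m, n}

u, w, x, y, z, m, n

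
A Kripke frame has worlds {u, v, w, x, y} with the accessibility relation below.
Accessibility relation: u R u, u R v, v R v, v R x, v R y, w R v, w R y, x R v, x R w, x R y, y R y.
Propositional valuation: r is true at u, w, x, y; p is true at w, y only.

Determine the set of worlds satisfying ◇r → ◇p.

Let φ = ◇r → ◇p. Evaluate φ at each world:
  u (successors {u, v}): φ is false.
  v (successors {v, x, y}): φ is true.
  w (successors {v, y}): φ is true.
  x (successors {v, w, y}): φ is true.
  y (successors {y}): φ is true.
For instance, at x:
  At x: ◇r is true, ◇p is true, so ◇r → ◇p is true.
    At x: ◇r requires r at some successor in {v, w, y}.
      r holds at w, so ◇r is true at x.
    At x: ◇p requires p at some successor in {v, w, y}.
      p holds at w, so ◇p is true at x.
Satisfying worlds: {v, w, x, y}

v, w, x, y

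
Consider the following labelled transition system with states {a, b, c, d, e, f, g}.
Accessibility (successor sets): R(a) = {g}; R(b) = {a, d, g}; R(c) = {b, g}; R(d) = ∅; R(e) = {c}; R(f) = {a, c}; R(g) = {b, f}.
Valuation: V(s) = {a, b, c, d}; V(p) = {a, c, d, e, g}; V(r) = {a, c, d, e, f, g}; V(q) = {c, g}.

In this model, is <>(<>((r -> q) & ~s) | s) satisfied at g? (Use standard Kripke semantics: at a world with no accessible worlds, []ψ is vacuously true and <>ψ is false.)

At g: <>(<>((r -> q) & ~s) | s) requires <>((r -> q) & ~s) | s at some successor in {b, f}.
  <>((r -> q) & ~s) | s holds at b, so <>(<>((r -> q) & ~s) | s) is true at g.
    At b: <>((r -> q) & ~s) is true, s is true, so <>((r -> q) & ~s) | s is true.
      At b: <>((r -> q) & ~s) requires (r -> q) & ~s at some successor in {a, d, g}.
        (r -> q) & ~s holds at g, so <>((r -> q) & ~s) is true at b.

Yes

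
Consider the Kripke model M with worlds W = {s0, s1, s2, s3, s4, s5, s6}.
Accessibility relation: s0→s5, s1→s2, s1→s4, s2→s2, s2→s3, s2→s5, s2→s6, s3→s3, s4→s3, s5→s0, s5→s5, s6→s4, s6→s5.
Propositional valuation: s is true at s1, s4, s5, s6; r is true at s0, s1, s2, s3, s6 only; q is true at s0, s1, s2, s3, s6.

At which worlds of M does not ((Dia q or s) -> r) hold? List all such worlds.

Recall that Dia ψ holds at a world iff ψ holds at some accessible world.
Let φ = not ((Dia q or s) -> r). Evaluate φ at each world:
  s0 (successors {s5}): φ is false.
  s1 (successors {s2, s4}): φ is false.
  s2 (successors {s2, s3, s5, s6}): φ is false.
  s3 (successors {s3}): φ is false.
  s4 (successors {s3}): φ is true.
  s5 (successors {s0, s5}): φ is true.
  s6 (successors {s4, s5}): φ is false.
For instance, at s0:
  At s0: (Dia q or s) -> r is true, so not ((Dia q or s) -> r) is false.
    At s0: Dia q or s is false, r is true, so (Dia q or s) -> r is true.
      At s0: Dia q is false, s is false, so Dia q or s is false.
Satisfying worlds: {s4, s5}

s4, s5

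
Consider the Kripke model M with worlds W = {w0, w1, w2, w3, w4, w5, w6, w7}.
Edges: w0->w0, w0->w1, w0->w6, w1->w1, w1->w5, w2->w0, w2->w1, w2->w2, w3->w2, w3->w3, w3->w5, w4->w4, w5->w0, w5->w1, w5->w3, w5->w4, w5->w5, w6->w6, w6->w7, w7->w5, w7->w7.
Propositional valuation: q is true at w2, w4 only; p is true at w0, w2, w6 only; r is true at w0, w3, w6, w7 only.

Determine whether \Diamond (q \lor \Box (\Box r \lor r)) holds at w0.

Yes

At w0: \Diamond (q \lor \Box (\Box r \lor r)) requires q \lor \Box (\Box r \lor r) at some successor in {w0, w1, w6}.
  q \lor \Box (\Box r \lor r) holds at w6, so \Diamond (q \lor \Box (\Box r \lor r)) is true at w0.
    At w6: q is false, \Box (\Box r \lor r) is true, so q \lor \Box (\Box r \lor r) is true.
      At w6: \Box (\Box r \lor r) requires \Box r \lor r at every successor {w6, w7}.
        At w6: \Box r \lor r is true.
        At w7: \Box r \lor r is true.
      So \Box (\Box r \lor r) is true at w6.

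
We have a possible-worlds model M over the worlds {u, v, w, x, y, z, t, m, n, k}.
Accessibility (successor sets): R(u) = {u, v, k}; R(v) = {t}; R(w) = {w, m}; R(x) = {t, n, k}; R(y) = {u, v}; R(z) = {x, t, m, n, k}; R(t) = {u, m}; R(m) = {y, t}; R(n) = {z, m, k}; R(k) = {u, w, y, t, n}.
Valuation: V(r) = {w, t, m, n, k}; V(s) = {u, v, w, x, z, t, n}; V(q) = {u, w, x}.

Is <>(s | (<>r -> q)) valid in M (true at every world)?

Yes

Let φ = <>(s | (<>r -> q)). Evaluate φ at each world:
  u (successors {u, v, k}): φ is true.
  v (successors {t}): φ is true.
  w (successors {w, m}): φ is true.
  x (successors {t, n, k}): φ is true.
  y (successors {u, v}): φ is true.
  z (successors {x, t, m, n, k}): φ is true.
  t (successors {u, m}): φ is true.
  m (successors {y, t}): φ is true.
  n (successors {z, m, k}): φ is true.
  k (successors {u, w, y, t, n}): φ is true.
For instance, at x:
  At x: <>(s | (<>r -> q)) requires s | (<>r -> q) at some successor in {t, n, k}.
    s | (<>r -> q) holds at t, so <>(s | (<>r -> q)) is true at x.
      At t: s is true, <>r -> q is false, so s | (<>r -> q) is true.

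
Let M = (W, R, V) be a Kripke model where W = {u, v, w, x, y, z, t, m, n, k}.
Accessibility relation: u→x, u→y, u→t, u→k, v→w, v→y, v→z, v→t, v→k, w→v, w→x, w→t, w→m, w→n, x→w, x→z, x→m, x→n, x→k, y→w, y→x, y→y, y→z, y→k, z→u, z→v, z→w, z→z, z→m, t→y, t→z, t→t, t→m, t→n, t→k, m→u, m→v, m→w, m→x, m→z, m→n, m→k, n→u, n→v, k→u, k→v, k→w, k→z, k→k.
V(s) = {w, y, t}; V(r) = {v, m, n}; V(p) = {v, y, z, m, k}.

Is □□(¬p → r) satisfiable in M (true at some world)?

Let φ = □□(¬p → r). Evaluate φ at each world:
  u (successors {x, y, t, k}): φ is false.
  v (successors {w, y, z, t, k}): φ is false.
  w (successors {v, x, t, m, n}): φ is false.
  x (successors {w, z, m, n, k}): φ is false.
  y (successors {w, x, y, z, k}): φ is false.
  z (successors {u, v, w, z, m}): φ is false.
  t (successors {y, z, t, m, n, k}): φ is false.
  m (successors {u, v, w, x, z, n, k}): φ is false.
  n (successors {u, v}): φ is false.
  k (successors {u, v, w, z, k}): φ is false.
For instance, at k:
  At k: □□(¬p → r) requires □(¬p → r) at every successor {u, v, w, z, k}.
    □(¬p → r) fails at u, so □□(¬p → r) is false at k.
      At u: □(¬p → r) requires ¬p → r at every successor {x, y, t, k}.
        ¬p → r fails at x, so □(¬p → r) is false at u.

No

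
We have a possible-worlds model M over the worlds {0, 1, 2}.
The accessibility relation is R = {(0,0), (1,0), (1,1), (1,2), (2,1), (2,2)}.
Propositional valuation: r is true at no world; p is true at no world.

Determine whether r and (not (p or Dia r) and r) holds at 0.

No

At 0: r is false, not (p or Dia r) and r is false, so r and (not (p or Dia r) and r) is false.
  At 0: not (p or Dia r) is true, r is false, so not (p or Dia r) and r is false.
    At 0: p or Dia r is false, so not (p or Dia r) is true.
      At 0: p is false, Dia r is false, so p or Dia r is false.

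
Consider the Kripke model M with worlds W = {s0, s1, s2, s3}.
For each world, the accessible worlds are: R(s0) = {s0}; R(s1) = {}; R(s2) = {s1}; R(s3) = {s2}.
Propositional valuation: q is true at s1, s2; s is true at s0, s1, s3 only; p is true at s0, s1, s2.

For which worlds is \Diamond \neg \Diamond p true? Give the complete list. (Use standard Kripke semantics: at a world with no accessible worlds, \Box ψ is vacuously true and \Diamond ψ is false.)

s2

Let φ = \Diamond \neg \Diamond p. Evaluate φ at each world:
  s0 (successors {s0}): φ is false.
  s1 (successors ∅): φ is false.
  s2 (successors {s1}): φ is true.
  s3 (successors {s2}): φ is false.
For instance, at s0:
  At s0: \Diamond \neg \Diamond p requires \neg \Diamond p at some successor in {s0}.
    At s0: \neg \Diamond p is false.
  So \Diamond \neg \Diamond p is false at s0.
Satisfying worlds: {s2}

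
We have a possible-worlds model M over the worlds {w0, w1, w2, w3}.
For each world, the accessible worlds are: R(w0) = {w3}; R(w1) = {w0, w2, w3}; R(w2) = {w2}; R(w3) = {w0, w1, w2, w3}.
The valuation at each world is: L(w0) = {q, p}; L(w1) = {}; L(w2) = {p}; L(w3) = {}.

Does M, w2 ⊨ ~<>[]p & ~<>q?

At w2: ~<>[]p is false, ~<>q is true, so ~<>[]p & ~<>q is false.
  At w2: <>[]p is true, so ~<>[]p is false.
    At w2: <>[]p requires []p at some successor in {w2}.
      []p holds at w2, so <>[]p is true at w2.
  At w2: <>q is false, so ~<>q is true.
    At w2: <>q requires q at some successor in {w2}.
      At w2: q is false.
    So <>q is false at w2.

No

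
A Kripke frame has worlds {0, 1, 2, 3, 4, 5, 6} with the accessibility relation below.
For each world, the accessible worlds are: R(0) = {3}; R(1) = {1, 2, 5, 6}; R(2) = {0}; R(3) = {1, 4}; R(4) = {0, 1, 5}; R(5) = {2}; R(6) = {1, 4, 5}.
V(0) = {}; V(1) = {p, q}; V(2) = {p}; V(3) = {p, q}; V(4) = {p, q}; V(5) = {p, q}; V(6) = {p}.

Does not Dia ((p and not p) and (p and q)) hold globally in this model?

Yes

Let φ = not Dia ((p and not p) and (p and q)). Evaluate φ at each world:
  0 (successors {3}): φ is true.
  1 (successors {1, 2, 5, 6}): φ is true.
  2 (successors {0}): φ is true.
  3 (successors {1, 4}): φ is true.
  4 (successors {0, 1, 5}): φ is true.
  5 (successors {2}): φ is true.
  6 (successors {1, 4, 5}): φ is true.
For instance, at 3:
  At 3: Dia ((p and not p) and (p and q)) is false, so not Dia ((p and not p) and (p and q)) is true.
    At 3: Dia ((p and not p) and (p and q)) requires (p and not p) and (p and q) at some successor in {1, 4}.
      At 1: (p and not p) and (p and q) is false.
      At 4: (p and not p) and (p and q) is false.
    So Dia ((p and not p) and (p and q)) is false at 3.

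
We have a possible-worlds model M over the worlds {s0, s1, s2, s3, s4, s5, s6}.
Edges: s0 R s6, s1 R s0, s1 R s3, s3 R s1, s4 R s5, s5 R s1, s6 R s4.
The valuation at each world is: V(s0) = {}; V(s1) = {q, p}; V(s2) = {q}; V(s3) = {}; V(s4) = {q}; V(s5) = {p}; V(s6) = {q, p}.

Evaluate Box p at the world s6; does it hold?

At s6: Box p requires p at every successor {s4}.
  p fails at s4, so Box p is false at s6.

No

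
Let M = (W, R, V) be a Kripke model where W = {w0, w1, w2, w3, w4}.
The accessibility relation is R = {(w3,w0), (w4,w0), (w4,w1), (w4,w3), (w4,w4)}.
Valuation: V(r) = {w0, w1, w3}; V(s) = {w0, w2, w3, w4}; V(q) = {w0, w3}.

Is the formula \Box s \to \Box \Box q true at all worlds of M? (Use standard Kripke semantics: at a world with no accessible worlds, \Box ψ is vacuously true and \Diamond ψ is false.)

Yes

Recall that \Box ψ holds at a world iff ψ holds at every accessible world, and \Diamond ψ holds iff ψ holds at some accessible world.
Let φ = \Box s \to \Box \Box q. Evaluate φ at each world:
  w0 (successors ∅): φ is true.
  w1 (successors ∅): φ is true.
  w2 (successors ∅): φ is true.
  w3 (successors {w0}): φ is true.
  w4 (successors {w0, w1, w3, w4}): φ is true.
For instance, at w3:
  At w3: \Box s is true, \Box \Box q is true, so \Box s \to \Box \Box q is true.
    At w3: \Box s requires s at every successor {w0}.
      At w0: s is true.
    So \Box s is true at w3.
    At w3: \Box \Box q requires \Box q at every successor {w0}.
      At w0: \Box q is true.
    So \Box \Box q is true at w3.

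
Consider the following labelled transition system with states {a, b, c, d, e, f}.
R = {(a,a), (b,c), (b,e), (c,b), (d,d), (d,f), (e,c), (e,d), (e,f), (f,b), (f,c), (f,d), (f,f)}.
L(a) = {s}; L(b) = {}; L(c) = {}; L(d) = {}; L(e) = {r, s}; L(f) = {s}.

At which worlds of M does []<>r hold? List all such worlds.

c

Let φ = []<>r. Evaluate φ at each world:
  a (successors {a}): φ is false.
  b (successors {c, e}): φ is false.
  c (successors {b}): φ is true.
  d (successors {d, f}): φ is false.
  e (successors {c, d, f}): φ is false.
  f (successors {b, c, d, f}): φ is false.
For instance, at b:
  At b: []<>r requires <>r at every successor {c, e}.
    <>r fails at c, so []<>r is false at b.
      At c: <>r requires r at some successor in {b}.
        At b: r is false.
      So <>r is false at c.
Satisfying worlds: {c}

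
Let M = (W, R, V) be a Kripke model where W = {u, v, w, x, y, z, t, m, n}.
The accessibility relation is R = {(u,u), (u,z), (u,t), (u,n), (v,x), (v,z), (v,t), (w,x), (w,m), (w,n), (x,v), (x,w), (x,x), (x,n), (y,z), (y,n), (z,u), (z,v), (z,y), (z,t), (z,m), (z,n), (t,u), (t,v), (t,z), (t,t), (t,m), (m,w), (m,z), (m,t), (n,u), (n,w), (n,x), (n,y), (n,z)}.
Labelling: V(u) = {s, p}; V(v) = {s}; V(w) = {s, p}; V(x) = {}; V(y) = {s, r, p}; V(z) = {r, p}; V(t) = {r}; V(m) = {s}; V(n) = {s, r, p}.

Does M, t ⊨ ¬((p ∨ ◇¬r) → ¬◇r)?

Yes

Recall that ◇ψ holds at a world iff ψ holds at some accessible world.
At t: (p ∨ ◇¬r) → ¬◇r is false, so ¬((p ∨ ◇¬r) → ¬◇r) is true.
  At t: p ∨ ◇¬r is true, ¬◇r is false, so (p ∨ ◇¬r) → ¬◇r is false.
    At t: p is false, ◇¬r is true, so p ∨ ◇¬r is true.
      At t: ◇¬r requires ¬r at some successor in {u, v, z, t, m}.
        ¬r holds at u, so ◇¬r is true at t.
    At t: ◇r is true, so ¬◇r is false.
      At t: ◇r requires r at some successor in {u, v, z, t, m}.
        r holds at z, so ◇r is true at t.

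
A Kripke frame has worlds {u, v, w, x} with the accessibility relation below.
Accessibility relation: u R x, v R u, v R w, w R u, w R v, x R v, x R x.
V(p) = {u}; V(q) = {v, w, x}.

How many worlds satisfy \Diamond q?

Let φ = \Diamond q. Evaluate φ at each world:
  u (successors {x}): φ is true.
  v (successors {u, w}): φ is true.
  w (successors {u, v}): φ is true.
  x (successors {v, x}): φ is true.
For instance, at w:
  At w: \Diamond q requires q at some successor in {u, v}.
    q holds at v, so \Diamond q is true at w.
Satisfying worlds: {u, v, w, x}

4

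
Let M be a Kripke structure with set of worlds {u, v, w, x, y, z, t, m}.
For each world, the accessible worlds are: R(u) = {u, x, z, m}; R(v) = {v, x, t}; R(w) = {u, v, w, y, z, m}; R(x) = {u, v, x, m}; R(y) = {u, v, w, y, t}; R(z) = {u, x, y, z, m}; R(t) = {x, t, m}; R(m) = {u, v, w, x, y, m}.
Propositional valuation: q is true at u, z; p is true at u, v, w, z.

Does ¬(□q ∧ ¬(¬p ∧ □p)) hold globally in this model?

Let φ = ¬(□q ∧ ¬(¬p ∧ □p)). Evaluate φ at each world:
  u (successors {u, x, z, m}): φ is true.
  v (successors {v, x, t}): φ is true.
  w (successors {u, v, w, y, z, m}): φ is true.
  x (successors {u, v, x, m}): φ is true.
  y (successors {u, v, w, y, t}): φ is true.
  z (successors {u, x, y, z, m}): φ is true.
  t (successors {x, t, m}): φ is true.
  m (successors {u, v, w, x, y, m}): φ is true.
For instance, at m:
  At m: □q ∧ ¬(¬p ∧ □p) is false, so ¬(□q ∧ ¬(¬p ∧ □p)) is true.
    At m: □q is false, ¬(¬p ∧ □p) is true, so □q ∧ ¬(¬p ∧ □p) is false.
      At m: □q requires q at every successor {u, v, w, x, y, m}.
        q fails at v, so □q is false at m.
      At m: ¬p ∧ □p is false, so ¬(¬p ∧ □p) is true.

Yes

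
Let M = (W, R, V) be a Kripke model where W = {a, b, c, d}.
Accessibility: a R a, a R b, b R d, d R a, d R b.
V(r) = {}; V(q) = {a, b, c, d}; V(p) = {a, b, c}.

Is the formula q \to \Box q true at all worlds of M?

Yes

Let φ = q \to \Box q. Evaluate φ at each world:
  a (successors {a, b}): φ is true.
  b (successors {d}): φ is true.
  c (successors ∅): φ is true.
  d (successors {a, b}): φ is true.
For instance, at b:
  At b: q is true, \Box q is true, so q \to \Box q is true.
    At b: \Box q requires q at every successor {d}.
      At d: q is true.
    So \Box q is true at b.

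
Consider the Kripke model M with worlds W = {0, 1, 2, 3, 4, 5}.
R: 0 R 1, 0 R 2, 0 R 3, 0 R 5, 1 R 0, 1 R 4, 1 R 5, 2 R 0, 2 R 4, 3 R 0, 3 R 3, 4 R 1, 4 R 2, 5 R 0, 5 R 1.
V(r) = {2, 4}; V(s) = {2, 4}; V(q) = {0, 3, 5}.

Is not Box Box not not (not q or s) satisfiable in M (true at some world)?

Yes

Recall that Box ψ holds at a world iff ψ holds at every accessible world, and Dia ψ holds iff ψ holds at some accessible world.
Let φ = not Box Box not not (not q or s). Evaluate φ at each world:
  0 (successors {1, 2, 3, 5}): φ is true.
  1 (successors {0, 4, 5}): φ is true.
  2 (successors {0, 4}): φ is true.
  3 (successors {0, 3}): φ is true.
  4 (successors {1, 2}): φ is true.
  5 (successors {0, 1}): φ is true.
Detail at 0 (witness):
  At 0: Box Box not not (not q or s) is false, so not Box Box not not (not q or s) is true.
    At 0: Box Box not not (not q or s) requires Box not not (not q or s) at every successor {1, 2, 3, 5}.
      Box not not (not q or s) fails at 1, so Box Box not not (not q or s) is false at 0.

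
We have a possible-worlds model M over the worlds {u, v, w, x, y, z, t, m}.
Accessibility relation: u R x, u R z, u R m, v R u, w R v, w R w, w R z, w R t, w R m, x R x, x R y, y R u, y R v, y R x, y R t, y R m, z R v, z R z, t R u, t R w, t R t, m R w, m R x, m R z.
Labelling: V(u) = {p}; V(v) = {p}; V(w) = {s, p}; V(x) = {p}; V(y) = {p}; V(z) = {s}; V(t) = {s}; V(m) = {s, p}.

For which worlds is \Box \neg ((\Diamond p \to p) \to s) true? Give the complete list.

Let φ = \Box \neg ((\Diamond p \to p) \to s). Evaluate φ at each world:
  u (successors {x, z, m}): φ is false.
  v (successors {u}): φ is true.
  w (successors {v, w, z, t, m}): φ is false.
  x (successors {x, y}): φ is true.
  y (successors {u, v, x, t, m}): φ is false.
  z (successors {v, z}): φ is false.
  t (successors {u, w, t}): φ is false.
  m (successors {w, x, z}): φ is false.
For instance, at x:
  At x: \Box \neg ((\Diamond p \to p) \to s) requires \neg ((\Diamond p \to p) \to s) at every successor {x, y}.
      At x: (\Diamond p \to p) \to s is false, so \neg ((\Diamond p \to p) \to s) is true.
      At y: (\Diamond p \to p) \to s is false, so \neg ((\Diamond p \to p) \to s) is true.
  So \Box \neg ((\Diamond p \to p) \to s) is true at x.
Satisfying worlds: {v, x}

v, x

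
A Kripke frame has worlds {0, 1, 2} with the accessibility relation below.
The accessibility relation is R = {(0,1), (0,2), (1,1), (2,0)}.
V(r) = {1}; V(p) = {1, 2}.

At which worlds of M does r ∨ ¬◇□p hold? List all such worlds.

1

Recall that □ψ holds at a world iff ψ holds at every accessible world, and ◇ψ holds iff ψ holds at some accessible world.
Let φ = r ∨ ¬◇□p. Evaluate φ at each world:
  0 (successors {1, 2}): φ is false.
  1 (successors {1}): φ is true.
  2 (successors {0}): φ is false.
For instance, at 1:
  At 1: r is true, ¬◇□p is false, so r ∨ ¬◇□p is true.
    At 1: ◇□p is true, so ¬◇□p is false.
      At 1: ◇□p requires □p at some successor in {1}.
        □p holds at 1, so ◇□p is true at 1.
Satisfying worlds: {1}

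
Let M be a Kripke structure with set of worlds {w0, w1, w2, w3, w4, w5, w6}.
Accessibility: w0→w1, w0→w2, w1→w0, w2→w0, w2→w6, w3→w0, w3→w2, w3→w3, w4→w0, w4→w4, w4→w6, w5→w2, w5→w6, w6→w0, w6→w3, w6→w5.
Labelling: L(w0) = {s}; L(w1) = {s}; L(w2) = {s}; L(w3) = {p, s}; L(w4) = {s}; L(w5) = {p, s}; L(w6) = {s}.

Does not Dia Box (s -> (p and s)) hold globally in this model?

Yes

Let φ = not Dia Box (s -> (p and s)). Evaluate φ at each world:
  w0 (successors {w1, w2}): φ is true.
  w1 (successors {w0}): φ is true.
  w2 (successors {w0, w6}): φ is true.
  w3 (successors {w0, w2, w3}): φ is true.
  w4 (successors {w0, w4, w6}): φ is true.
  w5 (successors {w2, w6}): φ is true.
  w6 (successors {w0, w3, w5}): φ is true.
For instance, at w2:
  At w2: Dia Box (s -> (p and s)) is false, so not Dia Box (s -> (p and s)) is true.
    At w2: Dia Box (s -> (p and s)) requires Box (s -> (p and s)) at some successor in {w0, w6}.
      At w0: Box (s -> (p and s)) is false.
      At w6: Box (s -> (p and s)) is false.
    So Dia Box (s -> (p and s)) is false at w2.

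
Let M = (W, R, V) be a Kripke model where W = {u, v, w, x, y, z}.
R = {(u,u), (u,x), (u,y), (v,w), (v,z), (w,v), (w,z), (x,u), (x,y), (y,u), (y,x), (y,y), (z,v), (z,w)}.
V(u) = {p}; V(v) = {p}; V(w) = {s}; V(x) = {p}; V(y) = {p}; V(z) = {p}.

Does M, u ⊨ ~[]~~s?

Yes

At u: []~~s is false, so ~[]~~s is true.
  At u: []~~s requires ~~s at every successor {u, x, y}.
    ~~s fails at u, so []~~s is false at u.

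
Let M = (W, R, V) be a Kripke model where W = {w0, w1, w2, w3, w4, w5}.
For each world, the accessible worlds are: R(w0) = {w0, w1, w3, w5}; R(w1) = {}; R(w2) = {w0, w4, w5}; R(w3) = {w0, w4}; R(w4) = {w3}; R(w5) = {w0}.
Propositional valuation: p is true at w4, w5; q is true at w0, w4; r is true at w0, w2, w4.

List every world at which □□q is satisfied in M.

Let φ = □□q. Evaluate φ at each world:
  w0 (successors {w0, w1, w3, w5}): φ is false.
  w1 (successors ∅): φ is true.
  w2 (successors {w0, w4, w5}): φ is false.
  w3 (successors {w0, w4}): φ is false.
  w4 (successors {w3}): φ is true.
  w5 (successors {w0}): φ is false.
For instance, at w5:
  At w5: □□q requires □q at every successor {w0}.
    □q fails at w0, so □□q is false at w5.
      At w0: □q requires q at every successor {w0, w1, w3, w5}.
        q fails at w1, so □q is false at w0.
Satisfying worlds: {w1, w4}

w1, w4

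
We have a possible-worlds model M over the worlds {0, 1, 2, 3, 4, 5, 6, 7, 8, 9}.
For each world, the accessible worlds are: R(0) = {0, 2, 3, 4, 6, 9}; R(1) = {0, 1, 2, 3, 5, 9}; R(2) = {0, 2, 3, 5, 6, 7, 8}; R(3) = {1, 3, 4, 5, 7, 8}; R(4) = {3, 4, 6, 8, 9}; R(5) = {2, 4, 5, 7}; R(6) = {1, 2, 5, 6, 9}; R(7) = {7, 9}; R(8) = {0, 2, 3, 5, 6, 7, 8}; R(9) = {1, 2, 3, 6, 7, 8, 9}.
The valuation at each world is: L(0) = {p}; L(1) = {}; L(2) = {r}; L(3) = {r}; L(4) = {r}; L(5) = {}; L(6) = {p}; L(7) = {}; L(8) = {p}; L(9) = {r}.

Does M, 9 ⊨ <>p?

Recall that <>ψ holds at a world iff ψ holds at some accessible world.
At 9: <>p requires p at some successor in {1, 2, 3, 6, 7, 8, 9}.
  p holds at 6, so <>p is true at 9.

Yes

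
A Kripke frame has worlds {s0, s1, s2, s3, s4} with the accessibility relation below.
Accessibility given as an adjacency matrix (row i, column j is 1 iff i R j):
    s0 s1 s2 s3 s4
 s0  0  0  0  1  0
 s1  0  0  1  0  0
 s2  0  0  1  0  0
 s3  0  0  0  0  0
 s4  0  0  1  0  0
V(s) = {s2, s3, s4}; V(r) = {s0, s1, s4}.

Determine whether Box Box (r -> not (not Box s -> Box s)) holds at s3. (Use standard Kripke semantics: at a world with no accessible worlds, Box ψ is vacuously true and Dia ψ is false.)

Yes

At s3: no accessible worlds, so Box Box (r -> not (not Box s -> Box s)) holds vacuously.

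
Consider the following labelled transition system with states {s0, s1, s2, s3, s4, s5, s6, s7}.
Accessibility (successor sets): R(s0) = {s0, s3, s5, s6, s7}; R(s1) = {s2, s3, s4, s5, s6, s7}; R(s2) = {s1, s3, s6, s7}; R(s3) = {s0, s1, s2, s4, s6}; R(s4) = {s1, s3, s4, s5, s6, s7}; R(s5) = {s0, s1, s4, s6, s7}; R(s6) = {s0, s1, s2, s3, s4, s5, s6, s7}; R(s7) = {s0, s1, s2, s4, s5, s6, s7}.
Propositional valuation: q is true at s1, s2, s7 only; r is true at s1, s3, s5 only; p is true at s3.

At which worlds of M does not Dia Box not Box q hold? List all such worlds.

Let φ = not Dia Box not Box q. Evaluate φ at each world:
  s0 (successors {s0, s3, s5, s6, s7}): φ is false.
  s1 (successors {s2, s3, s4, s5, s6, s7}): φ is false.
  s2 (successors {s1, s3, s6, s7}): φ is false.
  s3 (successors {s0, s1, s2, s4, s6}): φ is false.
  s4 (successors {s1, s3, s4, s5, s6, s7}): φ is false.
  s5 (successors {s0, s1, s4, s6, s7}): φ is false.
  s6 (successors {s0, s1, s2, s3, s4, s5, s6, s7}): φ is false.
  s7 (successors {s0, s1, s2, s4, s5, s6, s7}): φ is false.
For instance, at s6:
  At s6: Dia Box not Box q is true, so not Dia Box not Box q is false.
    At s6: Dia Box not Box q requires Box not Box q at some successor in {s0, s1, s2, s3, s4, s5, s6, s7}.
      Box not Box q holds at s0, so Dia Box not Box q is true at s6.
Satisfying worlds: none.

none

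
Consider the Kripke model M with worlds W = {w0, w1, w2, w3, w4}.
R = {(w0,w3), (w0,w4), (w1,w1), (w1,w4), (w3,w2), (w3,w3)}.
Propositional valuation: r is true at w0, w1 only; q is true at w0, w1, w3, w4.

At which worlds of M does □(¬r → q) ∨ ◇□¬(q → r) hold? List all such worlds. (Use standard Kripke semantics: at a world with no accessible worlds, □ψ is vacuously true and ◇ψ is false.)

Let φ = □(¬r → q) ∨ ◇□¬(q → r). Evaluate φ at each world:
  w0 (successors {w3, w4}): φ is true.
  w1 (successors {w1, w4}): φ is true.
  w2 (successors ∅): φ is true.
  w3 (successors {w2, w3}): φ is true.
  w4 (successors ∅): φ is true.
For instance, at w1:
  At w1: □(¬r → q) is true, ◇□¬(q → r) is true, so □(¬r → q) ∨ ◇□¬(q → r) is true.
    At w1: □(¬r → q) requires ¬r → q at every successor {w1, w4}.
      At w1: ¬r → q is true.
      At w4: ¬r → q is true.
    So □(¬r → q) is true at w1.
    At w1: ◇□¬(q → r) requires □¬(q → r) at some successor in {w1, w4}.
      □¬(q → r) holds at w4, so ◇□¬(q → r) is true at w1.
Satisfying worlds: {w0, w1, w2, w3, w4}

w0, w1, w2, w3, w4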